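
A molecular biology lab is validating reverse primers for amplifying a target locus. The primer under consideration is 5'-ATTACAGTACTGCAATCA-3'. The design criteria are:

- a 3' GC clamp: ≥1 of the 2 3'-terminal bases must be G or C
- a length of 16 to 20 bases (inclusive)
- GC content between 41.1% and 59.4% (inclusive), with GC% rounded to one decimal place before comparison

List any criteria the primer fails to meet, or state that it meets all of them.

Fails: GC content.

Base counts: A=7, T=5, G=2, C=4 (length 18).
GC clamp: 3' end CA has 1 G/C ✓
length: length 18 ✓
GC content: GC 6/18 = 33.3%, outside 41.1–59.4% ✗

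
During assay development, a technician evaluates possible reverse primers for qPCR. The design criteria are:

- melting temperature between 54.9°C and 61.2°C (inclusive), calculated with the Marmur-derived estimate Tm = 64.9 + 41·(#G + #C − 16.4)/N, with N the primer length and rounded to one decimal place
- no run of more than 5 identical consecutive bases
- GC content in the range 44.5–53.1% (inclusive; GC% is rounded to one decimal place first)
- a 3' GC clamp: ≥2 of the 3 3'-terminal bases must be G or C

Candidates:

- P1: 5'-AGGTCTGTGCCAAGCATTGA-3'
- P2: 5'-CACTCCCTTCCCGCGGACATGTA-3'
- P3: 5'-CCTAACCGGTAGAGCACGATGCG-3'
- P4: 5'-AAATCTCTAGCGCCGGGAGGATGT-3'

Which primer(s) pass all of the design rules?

P1 (20 nt, A=5 T=5 G=6 C=4): Tm = 64.9 + 41·(10 − 16.4)/20 = 51.8°C, outside 54.9–61.2°C ✗; longest run = 2 ✓; GC 10/20 = 50.0% ✓; 3' end TGA has 1 G/C, need ≥2 ✗ — fails.
P2 (23 nt, A=4 T=5 G=4 C=10): Tm = 64.9 + 41·(14 − 16.4)/23 = 60.6°C ✓; longest run = 3 ✓; GC 14/23 = 60.9%, outside 44.5–53.1% ✗; 3' end GTA has 1 G/C, need ≥2 ✗ — fails.
P3 (23 nt, A=6 T=3 G=7 C=7): Tm = 64.9 + 41·(14 − 16.4)/23 = 60.6°C ✓; longest run = 2 ✓; GC 14/23 = 60.9%, outside 44.5–53.1% ✗; 3' end GCG has 3 G/C ✓ — fails.
P4 (24 nt, A=6 T=5 G=8 C=5): Tm = 64.9 + 41·(13 − 16.4)/24 = 59.1°C ✓; longest run = 3 ✓; GC 13/24 = 54.2%, outside 44.5–53.1% ✗; 3' end TGT has 1 G/C, need ≥2 ✗ — fails.

None of the candidates satisfy all criteria.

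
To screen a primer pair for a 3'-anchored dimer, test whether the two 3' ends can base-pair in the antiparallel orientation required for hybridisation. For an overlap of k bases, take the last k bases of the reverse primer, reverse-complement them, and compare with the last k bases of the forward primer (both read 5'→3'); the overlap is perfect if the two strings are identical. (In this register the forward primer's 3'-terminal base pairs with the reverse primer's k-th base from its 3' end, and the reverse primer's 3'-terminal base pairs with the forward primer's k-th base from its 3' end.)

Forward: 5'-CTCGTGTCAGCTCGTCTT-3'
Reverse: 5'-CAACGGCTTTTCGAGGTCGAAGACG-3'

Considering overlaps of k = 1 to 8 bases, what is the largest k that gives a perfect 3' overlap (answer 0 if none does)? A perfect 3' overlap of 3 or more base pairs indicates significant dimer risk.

Last 8 bases (5'→3') — forward …CTCGTCTT, reverse …CGAAGACG.
Reverse complement of the reverse primer's last 8 bases: CGTCTTCG; its first k bases are the reverse complement of the reverse primer's last k bases, so a perfect k-base overlap needs the forward primer's last k bases to equal them.
Comparing (forward last k vs required): k=1: T vs C ✗; k=2: TT vs CG ✗; k=3: CTT vs CGT ✗; k=4: TCTT vs CGTC ✗; k=5: GTCTT vs CGTCT ✗; k=6: CGTCTT vs CGTCTT ✓; k=7: TCGTCTT vs CGTCTTC ✗; k=8: CTCGTCTT vs CGTCTTCG ✗.
Only k = 6 is perfect, so the longest perfect 3' overlap is 6.

Longest perfect overlap: 6 complementary base pairs; significant dimer risk (threshold 3).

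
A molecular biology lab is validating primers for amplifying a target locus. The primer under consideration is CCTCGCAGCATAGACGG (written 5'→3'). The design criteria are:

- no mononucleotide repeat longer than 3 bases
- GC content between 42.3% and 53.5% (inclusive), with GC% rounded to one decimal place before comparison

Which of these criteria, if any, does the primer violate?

Base counts: A=4, T=2, G=5, C=6 (length 17).
homopolymer run: longest run = 2 ✓
GC content: GC 11/17 = 64.7%, outside 42.3–53.5% ✗

Fails: GC content.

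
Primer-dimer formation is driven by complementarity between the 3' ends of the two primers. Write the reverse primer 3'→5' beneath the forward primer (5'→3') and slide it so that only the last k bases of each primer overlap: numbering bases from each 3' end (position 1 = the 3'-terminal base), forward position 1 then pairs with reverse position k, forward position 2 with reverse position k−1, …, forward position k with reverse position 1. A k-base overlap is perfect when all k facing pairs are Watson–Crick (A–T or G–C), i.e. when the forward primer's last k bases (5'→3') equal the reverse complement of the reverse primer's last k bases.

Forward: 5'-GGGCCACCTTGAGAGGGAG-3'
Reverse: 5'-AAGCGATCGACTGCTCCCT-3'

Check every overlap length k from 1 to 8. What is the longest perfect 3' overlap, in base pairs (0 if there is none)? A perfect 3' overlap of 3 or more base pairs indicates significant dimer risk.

Last 8 bases (5'→3') — forward …AGAGGGAG, reverse …TGCTCCCT.
Reverse complement of the reverse primer's last 8 bases: AGGGAGCA; its first k bases are the reverse complement of the reverse primer's last k bases, so a perfect k-base overlap needs the forward primer's last k bases to equal them.
Comparing (forward last k vs required): k=1: G vs A ✗; k=2: AG vs AG ✓; k=3: GAG vs AGG ✗; k=4: GGAG vs AGGG ✗; k=5: GGGAG vs AGGGA ✗; k=6: AGGGAG vs AGGGAG ✓; k=7: GAGGGAG vs AGGGAGC ✗; k=8: AGAGGGAG vs AGGGAGCA ✗.
Perfect overlaps at k = 2, 6; the largest is 6.

Longest perfect overlap: 6 complementary base pairs; significant dimer risk (threshold 3).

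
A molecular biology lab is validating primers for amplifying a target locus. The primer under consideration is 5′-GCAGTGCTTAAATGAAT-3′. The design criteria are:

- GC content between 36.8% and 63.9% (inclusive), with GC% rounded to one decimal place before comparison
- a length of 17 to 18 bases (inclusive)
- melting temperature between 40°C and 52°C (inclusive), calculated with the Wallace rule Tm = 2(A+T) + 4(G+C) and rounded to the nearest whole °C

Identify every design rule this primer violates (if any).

Base counts: A=6, T=5, G=4, C=2 (length 17).
GC content: GC 6/17 = 35.3%, outside 36.8–63.9% ✗
length: length 17 ✓
Tm: Tm = 2·11 + 4·6 = 46°C ✓

Fails: GC content.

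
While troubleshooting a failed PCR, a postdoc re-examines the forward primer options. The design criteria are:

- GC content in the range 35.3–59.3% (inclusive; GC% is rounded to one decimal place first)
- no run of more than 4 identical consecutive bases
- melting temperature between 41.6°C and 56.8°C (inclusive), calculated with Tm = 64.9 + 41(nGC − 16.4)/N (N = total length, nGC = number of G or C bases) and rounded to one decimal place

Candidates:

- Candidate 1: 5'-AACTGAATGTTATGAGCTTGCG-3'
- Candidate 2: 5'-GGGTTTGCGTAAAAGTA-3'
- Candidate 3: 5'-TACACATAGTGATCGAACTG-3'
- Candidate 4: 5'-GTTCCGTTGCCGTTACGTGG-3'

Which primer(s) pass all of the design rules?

Candidate 1 (22 nt, A=6 T=7 G=6 C=3): GC 9/22 = 40.9% ✓; longest run = 2 ✓; Tm = 64.9 + 41·(9 − 16.4)/22 = 51.1°C ✓ — passes.
Candidate 2 (17 nt, A=5 T=5 G=6 C=1): GC 7/17 = 41.2% ✓; longest run = 4 ✓; Tm = 64.9 + 41·(7 − 16.4)/17 = 42.2°C ✓ — passes.
Candidate 3 (20 nt, A=7 T=5 G=4 C=4): GC 8/20 = 40.0% ✓; longest run = 2 ✓; Tm = 64.9 + 41·(8 − 16.4)/20 = 47.7°C ✓ — passes.
Candidate 4 (20 nt, A=1 T=7 G=7 C=5): GC 12/20 = 60.0%, outside 35.3–59.3% ✗; longest run = 2 ✓; Tm = 64.9 + 41·(12 − 16.4)/20 = 55.9°C ✓ — fails.

Candidate 1, Candidate 2 and Candidate 3.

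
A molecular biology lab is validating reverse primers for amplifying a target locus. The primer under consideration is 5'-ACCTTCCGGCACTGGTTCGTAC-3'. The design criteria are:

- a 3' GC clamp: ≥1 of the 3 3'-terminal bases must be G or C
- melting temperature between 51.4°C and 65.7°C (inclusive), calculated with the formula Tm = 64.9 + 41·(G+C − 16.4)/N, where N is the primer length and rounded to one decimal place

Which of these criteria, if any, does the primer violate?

Base counts: A=3, T=6, G=5, C=8 (length 22).
GC clamp: 3' end TAC has 1 G/C ✓
Tm: Tm = 64.9 + 41·(13 − 16.4)/22 = 58.6°C ✓

Meets all criteria.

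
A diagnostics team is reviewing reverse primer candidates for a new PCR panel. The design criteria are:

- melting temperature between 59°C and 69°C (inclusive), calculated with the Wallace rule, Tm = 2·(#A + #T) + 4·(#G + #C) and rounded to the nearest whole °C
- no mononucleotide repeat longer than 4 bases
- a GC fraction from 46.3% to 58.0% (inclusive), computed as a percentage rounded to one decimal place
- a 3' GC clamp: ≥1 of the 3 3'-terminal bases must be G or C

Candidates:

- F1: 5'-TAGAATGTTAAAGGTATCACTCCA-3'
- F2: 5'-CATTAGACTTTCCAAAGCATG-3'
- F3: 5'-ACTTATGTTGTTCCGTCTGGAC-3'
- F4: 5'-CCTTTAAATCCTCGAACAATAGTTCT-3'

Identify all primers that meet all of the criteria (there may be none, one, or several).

None of the candidates satisfy all criteria.

F1 (24 nt, A=9 T=7 G=4 C=4): Tm = 2·16 + 4·8 = 64°C ✓; longest run = 3 ✓; GC 8/24 = 33.3%, outside 46.3–58.0% ✗; 3' end CCA has 2 G/C ✓ — fails.
F2 (21 nt, A=7 T=6 G=3 C=5): Tm = 2·13 + 4·8 = 58°C, outside 59–69°C ✗; longest run = 3 ✓; GC 8/21 = 38.1%, outside 46.3–58.0% ✗; 3' end ATG has 1 G/C ✓ — fails.
F3 (22 nt, A=3 T=9 G=5 C=5): Tm = 2·12 + 4·10 = 64°C ✓; longest run = 2 ✓; GC 10/22 = 45.5%, outside 46.3–58.0% ✗; 3' end GAC has 2 G/C ✓ — fails.
F4 (26 nt, A=8 T=9 G=2 C=7): Tm = 2·17 + 4·9 = 70°C, outside 59–69°C ✗; longest run = 3 ✓; GC 9/26 = 34.6%, outside 46.3–58.0% ✗; 3' end TCT has 1 G/C ✓ — fails.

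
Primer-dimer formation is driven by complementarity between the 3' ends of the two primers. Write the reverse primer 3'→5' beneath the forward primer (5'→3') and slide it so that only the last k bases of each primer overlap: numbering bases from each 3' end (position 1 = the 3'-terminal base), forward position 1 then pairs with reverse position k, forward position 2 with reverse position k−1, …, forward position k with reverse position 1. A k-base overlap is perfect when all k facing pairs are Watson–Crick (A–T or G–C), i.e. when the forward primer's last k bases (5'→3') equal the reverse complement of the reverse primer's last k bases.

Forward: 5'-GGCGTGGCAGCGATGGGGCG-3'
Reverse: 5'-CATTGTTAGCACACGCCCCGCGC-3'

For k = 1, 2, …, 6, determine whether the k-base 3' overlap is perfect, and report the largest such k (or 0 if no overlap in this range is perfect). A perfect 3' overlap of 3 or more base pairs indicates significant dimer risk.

Last 6 bases (5'→3') — forward …GGGGCG, reverse …CCGCGC.
Reverse complement of the reverse primer's last 6 bases: GCGCGG; its first k bases are the reverse complement of the reverse primer's last k bases, so a perfect k-base overlap needs the forward primer's last k bases to equal them.
Comparing (forward last k vs required): k=1: G vs G ✓; k=2: CG vs GC ✗; k=3: GCG vs GCG ✓; k=4: GGCG vs GCGC ✗; k=5: GGGCG vs GCGCG ✗; k=6: GGGGCG vs GCGCGG ✗.
Perfect overlaps at k = 1, 3; the largest is 3.

Longest perfect overlap: 3 complementary base pairs; significant dimer risk (threshold 3).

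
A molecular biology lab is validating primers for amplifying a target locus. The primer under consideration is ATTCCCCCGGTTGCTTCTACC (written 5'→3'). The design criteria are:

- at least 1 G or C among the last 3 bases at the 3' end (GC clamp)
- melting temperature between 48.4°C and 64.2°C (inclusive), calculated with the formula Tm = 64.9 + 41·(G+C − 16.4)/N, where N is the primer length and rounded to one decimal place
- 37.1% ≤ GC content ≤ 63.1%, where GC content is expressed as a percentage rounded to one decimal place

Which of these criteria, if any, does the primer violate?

Base counts: A=2, T=7, G=3, C=9 (length 21).
GC clamp: 3' end ACC has 2 G/C ✓
Tm: Tm = 64.9 + 41·(12 − 16.4)/21 = 56.3°C ✓
GC content: GC 12/21 = 57.1% ✓

Meets all criteria.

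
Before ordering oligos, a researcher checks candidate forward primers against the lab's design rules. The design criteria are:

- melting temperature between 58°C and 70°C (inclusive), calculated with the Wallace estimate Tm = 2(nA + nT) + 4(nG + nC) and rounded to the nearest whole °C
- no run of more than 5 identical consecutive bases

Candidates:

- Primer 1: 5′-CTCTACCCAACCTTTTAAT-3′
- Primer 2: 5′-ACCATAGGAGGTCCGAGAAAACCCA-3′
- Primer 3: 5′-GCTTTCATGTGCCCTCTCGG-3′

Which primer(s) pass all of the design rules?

Primer 1 (19 nt, A=5 T=7 G=0 C=7): Tm = 2·12 + 4·7 = 52°C, outside 58–70°C ✗; longest run = 4 ✓ — fails.
Primer 2 (25 nt, A=10 T=2 G=6 C=7): Tm = 2·12 + 4·13 = 76°C, outside 58–70°C ✗; longest run = 4 ✓ — fails.
Primer 3 (20 nt, A=1 T=7 G=5 C=7): Tm = 2·8 + 4·12 = 64°C ✓; longest run = 3 ✓ — passes.

Primer 3 only.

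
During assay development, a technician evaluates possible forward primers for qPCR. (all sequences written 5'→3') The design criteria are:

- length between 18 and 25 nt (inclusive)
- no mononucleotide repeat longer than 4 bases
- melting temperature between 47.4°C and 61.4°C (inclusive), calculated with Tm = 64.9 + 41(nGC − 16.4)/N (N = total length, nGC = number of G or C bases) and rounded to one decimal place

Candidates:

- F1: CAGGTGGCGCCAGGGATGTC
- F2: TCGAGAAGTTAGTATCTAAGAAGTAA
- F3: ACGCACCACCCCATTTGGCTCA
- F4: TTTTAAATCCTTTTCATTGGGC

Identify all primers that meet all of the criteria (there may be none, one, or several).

F1, F3 and F4.

F1 (20 nt, A=3 T=3 G=9 C=5): length 20 ✓; longest run = 3 ✓; Tm = 64.9 + 41·(14 − 16.4)/20 = 60.0°C ✓ — passes.
F2 (26 nt, A=11 T=7 G=6 C=2): length 26, outside 18–25 ✗; longest run = 2 ✓; Tm = 64.9 + 41·(8 − 16.4)/26 = 51.7°C ✓ — fails.
F3 (22 nt, A=5 T=4 G=3 C=10): length 22 ✓; longest run = 4 ✓; Tm = 64.9 + 41·(13 − 16.4)/22 = 58.6°C ✓ — passes.
F4 (22 nt, A=4 T=11 G=3 C=4): length 22 ✓; longest run = 4 ✓; Tm = 64.9 + 41·(7 − 16.4)/22 = 47.4°C ✓ — passes.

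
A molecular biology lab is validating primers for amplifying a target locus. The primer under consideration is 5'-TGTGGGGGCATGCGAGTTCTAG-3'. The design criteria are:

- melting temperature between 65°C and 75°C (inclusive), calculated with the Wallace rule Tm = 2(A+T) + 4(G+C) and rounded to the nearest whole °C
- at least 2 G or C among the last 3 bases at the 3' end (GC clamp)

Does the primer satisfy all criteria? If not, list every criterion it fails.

Fails: GC clamp.

Base counts: A=3, T=6, G=10, C=3 (length 22).
Tm: Tm = 2·9 + 4·13 = 70°C ✓
GC clamp: 3' end TAG has 1 G/C, need ≥2 ✗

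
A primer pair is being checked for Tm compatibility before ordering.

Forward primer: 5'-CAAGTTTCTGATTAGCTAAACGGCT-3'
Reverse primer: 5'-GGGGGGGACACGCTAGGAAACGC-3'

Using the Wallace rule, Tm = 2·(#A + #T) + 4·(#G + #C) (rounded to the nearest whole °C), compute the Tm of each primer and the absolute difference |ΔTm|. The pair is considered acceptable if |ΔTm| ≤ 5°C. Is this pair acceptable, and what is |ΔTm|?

Forward: A=7 T=8 G=5 C=5 → Tm = 2·15 + 4·10 = 70°C.
Reverse: A=6 T=1 G=11 C=5 → Tm = 2·7 + 4·16 = 78°C.
|ΔTm| = |70 − 78| = 8°C, > 5°C.

|ΔTm| = 8°C; the pair is not acceptable.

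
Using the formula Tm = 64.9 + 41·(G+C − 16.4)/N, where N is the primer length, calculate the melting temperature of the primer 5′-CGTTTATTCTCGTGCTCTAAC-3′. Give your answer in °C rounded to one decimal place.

Base counts: A=3, T=9, G=3, C=6; G+C = 9, N = 21.
Tm = 64.9 + 41·(9 − 16.4)/21 = 64.9 + -303.40/21 = 50.5°C.

50.5°C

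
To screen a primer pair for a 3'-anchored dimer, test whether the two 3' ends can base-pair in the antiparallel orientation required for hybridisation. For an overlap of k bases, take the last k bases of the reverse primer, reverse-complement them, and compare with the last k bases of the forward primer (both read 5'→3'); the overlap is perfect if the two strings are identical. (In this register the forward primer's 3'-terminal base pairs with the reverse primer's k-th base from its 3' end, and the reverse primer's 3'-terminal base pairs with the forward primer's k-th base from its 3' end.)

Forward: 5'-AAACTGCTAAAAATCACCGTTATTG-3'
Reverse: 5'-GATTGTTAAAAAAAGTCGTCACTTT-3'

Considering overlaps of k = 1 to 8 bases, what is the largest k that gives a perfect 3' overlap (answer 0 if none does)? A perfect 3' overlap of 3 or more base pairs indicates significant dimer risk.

Last 8 bases (5'→3') — forward …CGTTATTG, reverse …GTCACTTT.
Reverse complement of the reverse primer's last 8 bases: AAAGTGAC; its first k bases are the reverse complement of the reverse primer's last k bases, so a perfect k-base overlap needs the forward primer's last k bases to equal them.
Comparing (forward last k vs required): k=1: G vs A ✗; k=2: TG vs AA ✗; k=3: TTG vs AAA ✗; k=4: ATTG vs AAAG ✗; k=5: TATTG vs AAAGT ✗; k=6: TTATTG vs AAAGTG ✗; k=7: GTTATTG vs AAAGTGA ✗; k=8: CGTTATTG vs AAAGTGAC ✗.
No overlap length from 1 to 8 is perfect, so the longest perfect 3' overlap is 0.

Longest perfect overlap: 0 complementary base pairs; below the dimer-risk threshold (threshold 3).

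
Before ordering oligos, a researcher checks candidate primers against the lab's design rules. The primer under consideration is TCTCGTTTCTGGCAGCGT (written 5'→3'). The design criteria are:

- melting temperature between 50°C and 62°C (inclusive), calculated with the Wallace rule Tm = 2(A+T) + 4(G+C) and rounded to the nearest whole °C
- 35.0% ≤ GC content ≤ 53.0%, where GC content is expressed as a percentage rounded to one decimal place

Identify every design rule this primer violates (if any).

Base counts: A=1, T=7, G=5, C=5 (length 18).
Tm: Tm = 2·8 + 4·10 = 56°C ✓
GC content: GC 10/18 = 55.6%, outside 35.0–53.0% ✗

Fails: GC content.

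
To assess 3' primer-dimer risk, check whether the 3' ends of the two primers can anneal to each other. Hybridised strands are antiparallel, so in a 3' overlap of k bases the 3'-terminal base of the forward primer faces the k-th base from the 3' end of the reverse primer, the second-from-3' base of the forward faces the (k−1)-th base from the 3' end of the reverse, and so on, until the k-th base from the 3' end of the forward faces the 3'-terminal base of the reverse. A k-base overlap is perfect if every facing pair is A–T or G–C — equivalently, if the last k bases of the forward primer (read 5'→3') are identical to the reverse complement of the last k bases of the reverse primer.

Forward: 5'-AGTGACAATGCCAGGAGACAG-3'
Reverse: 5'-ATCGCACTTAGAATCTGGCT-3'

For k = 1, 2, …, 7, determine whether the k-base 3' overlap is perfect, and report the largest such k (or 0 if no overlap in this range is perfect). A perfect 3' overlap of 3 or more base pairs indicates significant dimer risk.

Longest perfect overlap: 2 complementary base pairs; below the dimer-risk threshold (threshold 3).

Last 7 bases (5'→3') — forward …GAGACAG, reverse …TCTGGCT.
Reverse complement of the reverse primer's last 7 bases: AGCCAGA; its first k bases are the reverse complement of the reverse primer's last k bases, so a perfect k-base overlap needs the forward primer's last k bases to equal them.
Comparing (forward last k vs required): k=1: G vs A ✗; k=2: AG vs AG ✓; k=3: CAG vs AGC ✗; k=4: ACAG vs AGCC ✗; k=5: GACAG vs AGCCA ✗; k=6: AGACAG vs AGCCAG ✗; k=7: GAGACAG vs AGCCAGA ✗.
Only k = 2 is perfect, so the longest perfect 3' overlap is 2.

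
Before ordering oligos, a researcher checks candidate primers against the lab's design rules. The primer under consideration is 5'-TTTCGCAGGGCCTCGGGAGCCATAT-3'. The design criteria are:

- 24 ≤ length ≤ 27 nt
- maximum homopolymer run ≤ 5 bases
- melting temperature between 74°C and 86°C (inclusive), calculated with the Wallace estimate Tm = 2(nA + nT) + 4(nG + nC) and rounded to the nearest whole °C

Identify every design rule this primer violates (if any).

Meets all criteria.

Base counts: A=4, T=6, G=8, C=7 (length 25).
length: length 25 ✓
homopolymer run: longest run = 3 ✓
Tm: Tm = 2·10 + 4·15 = 80°C ✓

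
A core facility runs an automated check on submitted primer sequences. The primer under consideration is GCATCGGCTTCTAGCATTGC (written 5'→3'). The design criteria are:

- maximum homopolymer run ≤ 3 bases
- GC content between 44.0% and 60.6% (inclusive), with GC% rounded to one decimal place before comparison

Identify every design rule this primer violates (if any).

Base counts: A=3, T=6, G=5, C=6 (length 20).
homopolymer run: longest run = 2 ✓
GC content: GC 11/20 = 55.0% ✓

Meets all criteria.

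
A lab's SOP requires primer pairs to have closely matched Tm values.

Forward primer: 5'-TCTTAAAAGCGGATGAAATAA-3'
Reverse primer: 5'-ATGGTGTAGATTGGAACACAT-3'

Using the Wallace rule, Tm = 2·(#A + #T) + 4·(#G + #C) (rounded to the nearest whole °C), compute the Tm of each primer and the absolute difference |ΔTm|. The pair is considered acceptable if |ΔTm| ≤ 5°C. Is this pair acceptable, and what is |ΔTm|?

Forward: A=10 T=5 G=4 C=2 → Tm = 2·15 + 4·6 = 54°C.
Reverse: A=7 T=6 G=6 C=2 → Tm = 2·13 + 4·8 = 58°C.
|ΔTm| = |54 − 58| = 4°C, ≤ 5°C.

|ΔTm| = 4°C; the pair is acceptable.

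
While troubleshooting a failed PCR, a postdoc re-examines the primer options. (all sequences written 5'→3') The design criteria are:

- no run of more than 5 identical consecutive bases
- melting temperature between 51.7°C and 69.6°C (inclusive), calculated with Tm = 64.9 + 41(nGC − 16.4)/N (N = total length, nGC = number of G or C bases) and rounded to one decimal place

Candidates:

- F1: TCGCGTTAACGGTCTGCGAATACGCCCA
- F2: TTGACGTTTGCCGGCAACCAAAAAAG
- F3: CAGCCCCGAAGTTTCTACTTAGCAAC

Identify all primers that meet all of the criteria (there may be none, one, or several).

F1 and F3.

F1 (28 nt, A=6 T=6 G=7 C=9): longest run = 3 ✓; Tm = 64.9 + 41·(16 − 16.4)/28 = 64.3°C ✓ — passes.
F2 (26 nt, A=9 T=5 G=6 C=6): longest run = 6, exceeds 5 ✗; Tm = 64.9 + 41·(12 − 16.4)/26 = 58.0°C ✓ — fails.
F3 (26 nt, A=7 T=6 G=4 C=9): longest run = 4 ✓; Tm = 64.9 + 41·(13 − 16.4)/26 = 59.5°C ✓ — passes.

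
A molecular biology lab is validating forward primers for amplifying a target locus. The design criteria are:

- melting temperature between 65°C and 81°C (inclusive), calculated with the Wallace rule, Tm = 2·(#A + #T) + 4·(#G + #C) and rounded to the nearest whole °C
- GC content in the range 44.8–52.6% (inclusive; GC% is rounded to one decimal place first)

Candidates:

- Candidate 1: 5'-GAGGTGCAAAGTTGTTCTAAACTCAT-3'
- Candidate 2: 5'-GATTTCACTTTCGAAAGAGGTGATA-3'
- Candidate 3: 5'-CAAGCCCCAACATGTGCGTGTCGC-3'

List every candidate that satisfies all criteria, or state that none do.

Candidate 1 (26 nt, A=8 T=8 G=6 C=4): Tm = 2·16 + 4·10 = 72°C ✓; GC 10/26 = 38.5%, outside 44.8–52.6% ✗ — fails.
Candidate 2 (25 nt, A=8 T=8 G=6 C=3): Tm = 2·16 + 4·9 = 68°C ✓; GC 9/25 = 36.0%, outside 44.8–52.6% ✗ — fails.
Candidate 3 (24 nt, A=5 T=4 G=6 C=9): Tm = 2·9 + 4·15 = 78°C ✓; GC 15/24 = 62.5%, outside 44.8–52.6% ✗ — fails.

None of the candidates satisfy all criteria.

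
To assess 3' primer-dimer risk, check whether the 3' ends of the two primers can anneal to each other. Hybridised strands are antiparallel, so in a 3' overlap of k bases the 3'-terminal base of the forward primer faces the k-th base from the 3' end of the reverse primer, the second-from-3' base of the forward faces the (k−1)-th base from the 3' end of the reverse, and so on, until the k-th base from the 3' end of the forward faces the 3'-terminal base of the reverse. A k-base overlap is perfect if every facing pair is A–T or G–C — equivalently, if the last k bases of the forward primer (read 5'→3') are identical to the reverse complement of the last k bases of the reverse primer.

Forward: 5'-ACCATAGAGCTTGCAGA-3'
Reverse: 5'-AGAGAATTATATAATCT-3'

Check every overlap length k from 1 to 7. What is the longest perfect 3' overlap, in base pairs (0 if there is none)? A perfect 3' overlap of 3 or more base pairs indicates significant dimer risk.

Longest perfect overlap: 3 complementary base pairs; significant dimer risk (threshold 3).

Last 7 bases (5'→3') — forward …TTGCAGA, reverse …ATAATCT.
Reverse complement of the reverse primer's last 7 bases: AGATTAT; its first k bases are the reverse complement of the reverse primer's last k bases, so a perfect k-base overlap needs the forward primer's last k bases to equal them.
Comparing (forward last k vs required): k=1: A vs A ✓; k=2: GA vs AG ✗; k=3: AGA vs AGA ✓; k=4: CAGA vs AGAT ✗; k=5: GCAGA vs AGATT ✗; k=6: TGCAGA vs AGATTA ✗; k=7: TTGCAGA vs AGATTAT ✗.
Perfect overlaps at k = 1, 3; the largest is 3.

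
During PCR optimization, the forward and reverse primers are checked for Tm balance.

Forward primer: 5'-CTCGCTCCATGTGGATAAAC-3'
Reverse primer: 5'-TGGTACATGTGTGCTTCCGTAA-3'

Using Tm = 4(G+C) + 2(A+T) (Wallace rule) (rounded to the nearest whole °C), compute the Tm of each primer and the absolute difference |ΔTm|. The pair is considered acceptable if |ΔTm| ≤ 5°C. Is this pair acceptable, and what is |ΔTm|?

Forward: A=5 T=5 G=4 C=6 → Tm = 2·10 + 4·10 = 60°C.
Reverse: A=4 T=8 G=6 C=4 → Tm = 2·12 + 4·10 = 64°C.
|ΔTm| = |60 − 64| = 4°C, ≤ 5°C.

|ΔTm| = 4°C; the pair is acceptable.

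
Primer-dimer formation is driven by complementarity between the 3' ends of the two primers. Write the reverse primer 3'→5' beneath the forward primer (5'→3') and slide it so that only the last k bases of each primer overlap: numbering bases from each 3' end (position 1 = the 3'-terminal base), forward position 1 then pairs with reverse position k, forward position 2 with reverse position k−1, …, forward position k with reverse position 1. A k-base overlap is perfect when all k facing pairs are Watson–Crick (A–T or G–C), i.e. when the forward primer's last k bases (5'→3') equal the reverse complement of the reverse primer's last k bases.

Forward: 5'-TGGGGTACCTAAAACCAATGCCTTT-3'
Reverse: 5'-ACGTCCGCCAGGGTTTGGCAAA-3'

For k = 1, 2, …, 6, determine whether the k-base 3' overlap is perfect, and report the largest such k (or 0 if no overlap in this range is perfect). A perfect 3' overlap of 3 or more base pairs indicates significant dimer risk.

Last 6 bases (5'→3') — forward …GCCTTT, reverse …GGCAAA.
Reverse complement of the reverse primer's last 6 bases: TTTGCC; its first k bases are the reverse complement of the reverse primer's last k bases, so a perfect k-base overlap needs the forward primer's last k bases to equal them.
Comparing (forward last k vs required): k=1: T vs T ✓; k=2: TT vs TT ✓; k=3: TTT vs TTT ✓; k=4: CTTT vs TTTG ✗; k=5: CCTTT vs TTTGC ✗; k=6: GCCTTT vs TTTGCC ✗.
Perfect overlaps at k = 1, 2, 3; the largest is 3.

Longest perfect overlap: 3 complementary base pairs; significant dimer risk (threshold 3).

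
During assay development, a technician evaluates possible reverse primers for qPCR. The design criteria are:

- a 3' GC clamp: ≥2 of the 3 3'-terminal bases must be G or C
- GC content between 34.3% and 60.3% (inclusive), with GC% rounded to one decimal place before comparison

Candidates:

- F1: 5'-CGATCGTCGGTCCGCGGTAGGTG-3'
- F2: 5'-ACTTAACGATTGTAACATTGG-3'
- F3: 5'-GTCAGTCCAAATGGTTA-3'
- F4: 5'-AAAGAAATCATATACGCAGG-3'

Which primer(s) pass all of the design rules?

F4 only.

F1 (23 nt, A=2 T=5 G=10 C=6): 3' end GTG has 2 G/C ✓; GC 16/23 = 69.6%, outside 34.3–60.3% ✗ — fails.
F2 (21 nt, A=7 T=7 G=4 C=3): 3' end TGG has 2 G/C ✓; GC 7/21 = 33.3%, outside 34.3–60.3% ✗ — fails.
F3 (17 nt, A=5 T=5 G=4 C=3): 3' end TTA has 0 G/C, need ≥2 ✗; GC 7/17 = 41.2% ✓ — fails.
F4 (20 nt, A=10 T=3 G=4 C=3): 3' end AGG has 2 G/C ✓; GC 7/20 = 35.0% ✓ — passes.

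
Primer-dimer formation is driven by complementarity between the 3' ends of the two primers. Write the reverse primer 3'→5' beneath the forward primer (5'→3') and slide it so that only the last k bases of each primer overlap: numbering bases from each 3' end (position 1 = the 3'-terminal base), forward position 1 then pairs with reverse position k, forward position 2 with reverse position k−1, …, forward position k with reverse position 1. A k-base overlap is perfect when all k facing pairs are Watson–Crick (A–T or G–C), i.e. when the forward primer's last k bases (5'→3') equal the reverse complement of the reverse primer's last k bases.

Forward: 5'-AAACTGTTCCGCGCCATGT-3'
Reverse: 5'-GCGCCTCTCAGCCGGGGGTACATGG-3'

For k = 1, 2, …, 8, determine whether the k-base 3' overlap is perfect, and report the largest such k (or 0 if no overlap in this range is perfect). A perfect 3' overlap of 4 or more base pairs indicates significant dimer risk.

Longest perfect overlap: 6 complementary base pairs; significant dimer risk (threshold 4).

Last 8 bases (5'→3') — forward …CGCCATGT, reverse …GTACATGG.
Reverse complement of the reverse primer's last 8 bases: CCATGTAC; its first k bases are the reverse complement of the reverse primer's last k bases, so a perfect k-base overlap needs the forward primer's last k bases to equal them.
Comparing (forward last k vs required): k=1: T vs C ✗; k=2: GT vs CC ✗; k=3: TGT vs CCA ✗; k=4: ATGT vs CCAT ✗; k=5: CATGT vs CCATG ✗; k=6: CCATGT vs CCATGT ✓; k=7: GCCATGT vs CCATGTA ✗; k=8: CGCCATGT vs CCATGTAC ✗.
Only k = 6 is perfect, so the longest perfect 3' overlap is 6.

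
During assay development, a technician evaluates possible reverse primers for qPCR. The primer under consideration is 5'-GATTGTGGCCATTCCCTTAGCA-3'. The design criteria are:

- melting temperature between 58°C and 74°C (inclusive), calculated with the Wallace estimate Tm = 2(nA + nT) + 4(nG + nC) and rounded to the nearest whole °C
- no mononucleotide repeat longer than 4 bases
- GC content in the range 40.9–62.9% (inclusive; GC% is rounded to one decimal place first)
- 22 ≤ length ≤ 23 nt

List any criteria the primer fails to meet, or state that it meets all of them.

Base counts: A=4, T=7, G=5, C=6 (length 22).
Tm: Tm = 2·11 + 4·11 = 66°C ✓
homopolymer run: longest run = 3 ✓
GC content: GC 11/22 = 50.0% ✓
length: length 22 ✓

Meets all criteria.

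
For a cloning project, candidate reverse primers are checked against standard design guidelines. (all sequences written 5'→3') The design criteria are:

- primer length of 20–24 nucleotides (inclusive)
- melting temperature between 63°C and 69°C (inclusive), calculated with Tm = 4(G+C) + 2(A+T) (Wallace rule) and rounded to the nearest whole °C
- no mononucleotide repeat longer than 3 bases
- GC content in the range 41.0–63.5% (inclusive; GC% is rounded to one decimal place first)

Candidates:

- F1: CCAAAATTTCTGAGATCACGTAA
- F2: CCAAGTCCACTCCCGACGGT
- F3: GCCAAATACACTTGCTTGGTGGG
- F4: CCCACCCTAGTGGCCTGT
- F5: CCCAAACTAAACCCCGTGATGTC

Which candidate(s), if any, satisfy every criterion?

None of the candidates satisfy all criteria.

F1 (23 nt, A=9 T=6 G=3 C=5): length 23 ✓; Tm = 2·15 + 4·8 = 62°C, outside 63–69°C ✗; longest run = 4, exceeds 3 ✗; GC 8/23 = 34.8%, outside 41.0–63.5% ✗ — fails.
F2 (20 nt, A=4 T=3 G=4 C=9): length 20 ✓; Tm = 2·7 + 4·13 = 66°C ✓; longest run = 3 ✓; GC 13/20 = 65.0%, outside 41.0–63.5% ✗ — fails.
F3 (23 nt, A=5 T=6 G=7 C=5): length 23 ✓; Tm = 2·11 + 4·12 = 70°C, outside 63–69°C ✗; longest run = 3 ✓; GC 12/23 = 52.2% ✓ — fails.
F4 (18 nt, A=2 T=4 G=4 C=8): length 18, outside 20–24 ✗; Tm = 2·6 + 4·12 = 60°C, outside 63–69°C ✗; longest run = 3 ✓; GC 12/18 = 66.7%, outside 41.0–63.5% ✗ — fails.
F5 (23 nt, A=7 T=4 G=3 C=9): length 23 ✓; Tm = 2·11 + 4·12 = 70°C, outside 63–69°C ✗; longest run = 4, exceeds 3 ✗; GC 12/23 = 52.2% ✓ — fails.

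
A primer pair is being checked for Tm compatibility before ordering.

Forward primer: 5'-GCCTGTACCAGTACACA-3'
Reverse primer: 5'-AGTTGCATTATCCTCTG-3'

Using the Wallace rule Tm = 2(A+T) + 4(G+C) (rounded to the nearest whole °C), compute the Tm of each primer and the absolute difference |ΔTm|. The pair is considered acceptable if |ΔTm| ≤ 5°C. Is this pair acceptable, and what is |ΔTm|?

|ΔTm| = 4°C; the pair is acceptable.

Forward: A=5 T=3 G=3 C=6 → Tm = 2·8 + 4·9 = 52°C.
Reverse: A=3 T=7 G=3 C=4 → Tm = 2·10 + 4·7 = 48°C.
|ΔTm| = |52 − 48| = 4°C, ≤ 5°C.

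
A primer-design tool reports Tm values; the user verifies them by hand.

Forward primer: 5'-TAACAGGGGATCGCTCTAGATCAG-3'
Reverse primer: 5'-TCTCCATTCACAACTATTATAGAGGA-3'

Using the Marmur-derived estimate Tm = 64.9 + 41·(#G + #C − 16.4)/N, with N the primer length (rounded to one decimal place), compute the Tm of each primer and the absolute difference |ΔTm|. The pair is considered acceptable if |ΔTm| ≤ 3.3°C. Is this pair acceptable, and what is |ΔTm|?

|ΔTm| = 4.2°C; the pair is not acceptable.

Forward: G+C = 12, N = 24 → Tm = 64.9 + 41·(12 − 16.4)/24 = 57.4°C.
Reverse: G+C = 9, N = 26 → Tm = 64.9 + 41·(9 − 16.4)/26 = 53.2°C.
|ΔTm| = |57.4 − 53.2| = 4.2°C, > 3.3°C.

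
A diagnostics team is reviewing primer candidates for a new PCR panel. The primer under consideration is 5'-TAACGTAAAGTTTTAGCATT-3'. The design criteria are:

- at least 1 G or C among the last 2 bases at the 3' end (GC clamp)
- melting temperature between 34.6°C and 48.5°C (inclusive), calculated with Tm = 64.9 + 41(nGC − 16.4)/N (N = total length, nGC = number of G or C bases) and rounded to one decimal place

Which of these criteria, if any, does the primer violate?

Base counts: A=7, T=8, G=3, C=2 (length 20).
GC clamp: 3' end TT has 0 G/C, need ≥1 ✗
Tm: Tm = 64.9 + 41·(5 − 16.4)/20 = 41.5°C ✓

Fails: GC clamp.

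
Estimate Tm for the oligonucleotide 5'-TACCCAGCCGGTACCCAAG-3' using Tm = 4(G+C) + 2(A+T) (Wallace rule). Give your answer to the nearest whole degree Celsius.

62°C

Base counts: A=5, T=2, G=4, C=8 (length 19).
Tm = 2·(5+2) + 4·(4+8) = 2·7 + 4·12 = 14 + 48 = 62°C.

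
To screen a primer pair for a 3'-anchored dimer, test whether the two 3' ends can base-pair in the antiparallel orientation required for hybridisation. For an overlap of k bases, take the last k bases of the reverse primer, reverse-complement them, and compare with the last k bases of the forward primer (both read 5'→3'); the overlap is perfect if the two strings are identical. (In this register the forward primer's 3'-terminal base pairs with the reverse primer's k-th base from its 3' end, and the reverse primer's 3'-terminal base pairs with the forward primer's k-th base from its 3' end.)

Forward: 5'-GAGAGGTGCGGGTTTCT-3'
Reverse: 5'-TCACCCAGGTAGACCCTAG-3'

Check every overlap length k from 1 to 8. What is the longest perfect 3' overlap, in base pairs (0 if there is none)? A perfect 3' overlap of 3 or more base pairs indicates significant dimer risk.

Longest perfect overlap: 2 complementary base pairs; below the dimer-risk threshold (threshold 3).

Last 8 bases (5'→3') — forward …GGGTTTCT, reverse …GACCCTAG.
Reverse complement of the reverse primer's last 8 bases: CTAGGGTC; its first k bases are the reverse complement of the reverse primer's last k bases, so a perfect k-base overlap needs the forward primer's last k bases to equal them.
Comparing (forward last k vs required): k=1: T vs C ✗; k=2: CT vs CT ✓; k=3: TCT vs CTA ✗; k=4: TTCT vs CTAG ✗; k=5: TTTCT vs CTAGG ✗; k=6: GTTTCT vs CTAGGG ✗; k=7: GGTTTCT vs CTAGGGT ✗; k=8: GGGTTTCT vs CTAGGGTC ✗.
Only k = 2 is perfect, so the longest perfect 3' overlap is 2.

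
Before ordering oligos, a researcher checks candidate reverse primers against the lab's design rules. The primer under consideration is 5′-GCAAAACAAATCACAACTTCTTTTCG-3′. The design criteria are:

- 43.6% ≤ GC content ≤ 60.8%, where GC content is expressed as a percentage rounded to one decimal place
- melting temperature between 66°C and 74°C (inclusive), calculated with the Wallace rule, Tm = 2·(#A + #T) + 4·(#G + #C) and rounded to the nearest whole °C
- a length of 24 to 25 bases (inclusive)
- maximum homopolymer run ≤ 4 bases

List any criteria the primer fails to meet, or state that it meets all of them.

Base counts: A=10, T=7, G=2, C=7 (length 26).
GC content: GC 9/26 = 34.6%, outside 43.6–60.8% ✗
Tm: Tm = 2·17 + 4·9 = 70°C ✓
length: length 26, outside 24–25 ✗
homopolymer run: longest run = 4 ✓

Fails: GC content, length.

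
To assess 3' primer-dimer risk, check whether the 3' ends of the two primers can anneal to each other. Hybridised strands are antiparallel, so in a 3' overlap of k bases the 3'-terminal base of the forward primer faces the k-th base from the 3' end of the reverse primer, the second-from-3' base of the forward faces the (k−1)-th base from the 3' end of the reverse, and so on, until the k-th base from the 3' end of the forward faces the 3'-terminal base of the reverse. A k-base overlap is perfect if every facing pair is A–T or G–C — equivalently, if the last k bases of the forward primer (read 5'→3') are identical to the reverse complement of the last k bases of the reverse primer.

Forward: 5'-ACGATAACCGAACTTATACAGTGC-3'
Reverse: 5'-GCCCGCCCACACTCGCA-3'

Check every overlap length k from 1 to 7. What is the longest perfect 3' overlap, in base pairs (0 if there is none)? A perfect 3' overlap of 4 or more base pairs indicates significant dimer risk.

Longest perfect overlap: 3 complementary base pairs; below the dimer-risk threshold (threshold 4).

Last 7 bases (5'→3') — forward …ACAGTGC, reverse …ACTCGCA.
Reverse complement of the reverse primer's last 7 bases: TGCGAGT; its first k bases are the reverse complement of the reverse primer's last k bases, so a perfect k-base overlap needs the forward primer's last k bases to equal them.
Comparing (forward last k vs required): k=1: C vs T ✗; k=2: GC vs TG ✗; k=3: TGC vs TGC ✓; k=4: GTGC vs TGCG ✗; k=5: AGTGC vs TGCGA ✗; k=6: CAGTGC vs TGCGAG ✗; k=7: ACAGTGC vs TGCGAGT ✗.
Only k = 3 is perfect, so the longest perfect 3' overlap is 3.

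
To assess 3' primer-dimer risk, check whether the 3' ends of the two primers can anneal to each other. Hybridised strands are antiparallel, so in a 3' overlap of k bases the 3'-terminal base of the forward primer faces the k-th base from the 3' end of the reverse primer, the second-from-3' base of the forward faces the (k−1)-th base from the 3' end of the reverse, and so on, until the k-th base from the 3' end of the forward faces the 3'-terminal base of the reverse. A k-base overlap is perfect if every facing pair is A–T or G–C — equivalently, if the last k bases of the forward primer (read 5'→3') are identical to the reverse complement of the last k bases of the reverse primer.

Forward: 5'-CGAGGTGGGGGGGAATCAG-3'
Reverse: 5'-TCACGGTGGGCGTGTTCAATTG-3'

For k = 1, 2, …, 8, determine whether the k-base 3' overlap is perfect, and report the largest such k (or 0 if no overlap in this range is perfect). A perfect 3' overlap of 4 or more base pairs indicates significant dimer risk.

Longest perfect overlap: 0 complementary base pairs; below the dimer-risk threshold (threshold 4).

Last 8 bases (5'→3') — forward …GGAATCAG, reverse …TTCAATTG.
Reverse complement of the reverse primer's last 8 bases: CAATTGAA; its first k bases are the reverse complement of the reverse primer's last k bases, so a perfect k-base overlap needs the forward primer's last k bases to equal them.
Comparing (forward last k vs required): k=1: G vs C ✗; k=2: AG vs CA ✗; k=3: CAG vs CAA ✗; k=4: TCAG vs CAAT ✗; k=5: ATCAG vs CAATT ✗; k=6: AATCAG vs CAATTG ✗; k=7: GAATCAG vs CAATTGA ✗; k=8: GGAATCAG vs CAATTGAA ✗.
No overlap length from 1 to 8 is perfect, so the longest perfect 3' overlap is 0.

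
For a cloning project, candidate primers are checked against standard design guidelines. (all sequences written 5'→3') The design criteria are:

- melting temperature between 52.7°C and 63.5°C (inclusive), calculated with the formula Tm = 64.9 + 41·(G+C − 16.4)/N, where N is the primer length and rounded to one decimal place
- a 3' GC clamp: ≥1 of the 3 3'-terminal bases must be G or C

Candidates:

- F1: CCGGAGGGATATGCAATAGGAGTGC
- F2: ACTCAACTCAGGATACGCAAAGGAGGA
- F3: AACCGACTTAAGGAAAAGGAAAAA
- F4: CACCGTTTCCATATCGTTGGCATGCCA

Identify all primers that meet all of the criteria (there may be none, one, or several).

F1 (25 nt, A=7 T=4 G=10 C=4): Tm = 64.9 + 41·(14 − 16.4)/25 = 61.0°C ✓; 3' end TGC has 2 G/C ✓ — passes.
F2 (27 nt, A=11 T=3 G=7 C=6): Tm = 64.9 + 41·(13 − 16.4)/27 = 59.7°C ✓; 3' end GGA has 2 G/C ✓ — passes.
F3 (24 nt, A=14 T=2 G=5 C=3): Tm = 64.9 + 41·(8 − 16.4)/24 = 50.6°C, outside 52.7–63.5°C ✗; 3' end AAA has 0 G/C, need ≥1 ✗ — fails.
F4 (27 nt, A=5 T=8 G=5 C=9): Tm = 64.9 + 41·(14 − 16.4)/27 = 61.3°C ✓; 3' end CCA has 2 G/C ✓ — passes.

F1, F2 and F4.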